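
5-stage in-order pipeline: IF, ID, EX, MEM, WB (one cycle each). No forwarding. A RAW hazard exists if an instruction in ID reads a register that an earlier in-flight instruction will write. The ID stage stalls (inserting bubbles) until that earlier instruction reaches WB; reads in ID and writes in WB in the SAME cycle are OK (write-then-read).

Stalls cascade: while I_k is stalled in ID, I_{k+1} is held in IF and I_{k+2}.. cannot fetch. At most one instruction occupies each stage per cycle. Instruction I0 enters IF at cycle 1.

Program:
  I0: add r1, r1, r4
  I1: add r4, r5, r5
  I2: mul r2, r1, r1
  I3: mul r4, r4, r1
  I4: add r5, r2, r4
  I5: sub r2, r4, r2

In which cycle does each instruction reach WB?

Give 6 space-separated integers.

I0 add r1 <- r1,r4: IF@1 ID@2 stall=0 (-) EX@3 MEM@4 WB@5
I1 add r4 <- r5,r5: IF@2 ID@3 stall=0 (-) EX@4 MEM@5 WB@6
I2 mul r2 <- r1,r1: IF@3 ID@4 stall=1 (RAW on I0.r1 (WB@5)) EX@6 MEM@7 WB@8
I3 mul r4 <- r4,r1: IF@4 ID@6 stall=0 (-) EX@7 MEM@8 WB@9
I4 add r5 <- r2,r4: IF@6 ID@7 stall=2 (RAW on I3.r4 (WB@9)) EX@10 MEM@11 WB@12
I5 sub r2 <- r4,r2: IF@7 ID@10 stall=0 (-) EX@11 MEM@12 WB@13

Answer: 5 6 8 9 12 13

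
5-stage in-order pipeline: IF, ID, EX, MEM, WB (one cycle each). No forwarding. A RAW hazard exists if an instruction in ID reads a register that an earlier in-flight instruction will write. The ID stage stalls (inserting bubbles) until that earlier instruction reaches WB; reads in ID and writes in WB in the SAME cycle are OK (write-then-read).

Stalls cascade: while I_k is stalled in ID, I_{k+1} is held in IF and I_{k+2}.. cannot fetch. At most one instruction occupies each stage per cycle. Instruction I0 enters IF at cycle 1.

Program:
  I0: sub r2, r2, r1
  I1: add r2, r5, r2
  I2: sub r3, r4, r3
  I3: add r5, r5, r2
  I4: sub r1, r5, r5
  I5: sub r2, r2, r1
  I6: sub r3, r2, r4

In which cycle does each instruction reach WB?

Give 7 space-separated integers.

I0 sub r2 <- r2,r1: IF@1 ID@2 stall=0 (-) EX@3 MEM@4 WB@5
I1 add r2 <- r5,r2: IF@2 ID@3 stall=2 (RAW on I0.r2 (WB@5)) EX@6 MEM@7 WB@8
I2 sub r3 <- r4,r3: IF@3 ID@6 stall=0 (-) EX@7 MEM@8 WB@9
I3 add r5 <- r5,r2: IF@6 ID@7 stall=1 (RAW on I1.r2 (WB@8)) EX@9 MEM@10 WB@11
I4 sub r1 <- r5,r5: IF@7 ID@9 stall=2 (RAW on I3.r5 (WB@11)) EX@12 MEM@13 WB@14
I5 sub r2 <- r2,r1: IF@9 ID@12 stall=2 (RAW on I4.r1 (WB@14)) EX@15 MEM@16 WB@17
I6 sub r3 <- r2,r4: IF@12 ID@15 stall=2 (RAW on I5.r2 (WB@17)) EX@18 MEM@19 WB@20

Answer: 5 8 9 11 14 17 20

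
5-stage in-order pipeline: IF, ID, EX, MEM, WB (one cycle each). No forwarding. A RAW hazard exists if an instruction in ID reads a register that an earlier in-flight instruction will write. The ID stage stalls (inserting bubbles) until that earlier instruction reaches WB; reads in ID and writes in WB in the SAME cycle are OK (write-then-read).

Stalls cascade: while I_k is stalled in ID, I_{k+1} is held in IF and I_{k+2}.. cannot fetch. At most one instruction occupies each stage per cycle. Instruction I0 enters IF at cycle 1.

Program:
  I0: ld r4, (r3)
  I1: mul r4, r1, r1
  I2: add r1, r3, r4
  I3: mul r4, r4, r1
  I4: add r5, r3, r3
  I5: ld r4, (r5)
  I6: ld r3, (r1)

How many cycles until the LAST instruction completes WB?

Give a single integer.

I0 ld r4 <- r3: IF@1 ID@2 stall=0 (-) EX@3 MEM@4 WB@5
I1 mul r4 <- r1,r1: IF@2 ID@3 stall=0 (-) EX@4 MEM@5 WB@6
I2 add r1 <- r3,r4: IF@3 ID@4 stall=2 (RAW on I1.r4 (WB@6)) EX@7 MEM@8 WB@9
I3 mul r4 <- r4,r1: IF@4 ID@7 stall=2 (RAW on I2.r1 (WB@9)) EX@10 MEM@11 WB@12
I4 add r5 <- r3,r3: IF@7 ID@10 stall=0 (-) EX@11 MEM@12 WB@13
I5 ld r4 <- r5: IF@10 ID@11 stall=2 (RAW on I4.r5 (WB@13)) EX@14 MEM@15 WB@16
I6 ld r3 <- r1: IF@11 ID@14 stall=0 (-) EX@15 MEM@16 WB@17

Answer: 17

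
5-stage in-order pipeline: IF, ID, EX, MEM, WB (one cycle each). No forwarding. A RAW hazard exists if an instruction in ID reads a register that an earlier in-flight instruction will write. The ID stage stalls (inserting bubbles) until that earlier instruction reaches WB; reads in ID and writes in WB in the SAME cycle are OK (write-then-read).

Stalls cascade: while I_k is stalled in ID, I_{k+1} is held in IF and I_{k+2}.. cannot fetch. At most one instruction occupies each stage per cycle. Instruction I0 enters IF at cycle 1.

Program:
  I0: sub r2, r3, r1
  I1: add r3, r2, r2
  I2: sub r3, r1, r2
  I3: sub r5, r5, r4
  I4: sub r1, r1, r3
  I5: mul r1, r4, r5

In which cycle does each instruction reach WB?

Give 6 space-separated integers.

I0 sub r2 <- r3,r1: IF@1 ID@2 stall=0 (-) EX@3 MEM@4 WB@5
I1 add r3 <- r2,r2: IF@2 ID@3 stall=2 (RAW on I0.r2 (WB@5)) EX@6 MEM@7 WB@8
I2 sub r3 <- r1,r2: IF@3 ID@6 stall=0 (-) EX@7 MEM@8 WB@9
I3 sub r5 <- r5,r4: IF@6 ID@7 stall=0 (-) EX@8 MEM@9 WB@10
I4 sub r1 <- r1,r3: IF@7 ID@8 stall=1 (RAW on I2.r3 (WB@9)) EX@10 MEM@11 WB@12
I5 mul r1 <- r4,r5: IF@8 ID@10 stall=0 (-) EX@11 MEM@12 WB@13

Answer: 5 8 9 10 12 13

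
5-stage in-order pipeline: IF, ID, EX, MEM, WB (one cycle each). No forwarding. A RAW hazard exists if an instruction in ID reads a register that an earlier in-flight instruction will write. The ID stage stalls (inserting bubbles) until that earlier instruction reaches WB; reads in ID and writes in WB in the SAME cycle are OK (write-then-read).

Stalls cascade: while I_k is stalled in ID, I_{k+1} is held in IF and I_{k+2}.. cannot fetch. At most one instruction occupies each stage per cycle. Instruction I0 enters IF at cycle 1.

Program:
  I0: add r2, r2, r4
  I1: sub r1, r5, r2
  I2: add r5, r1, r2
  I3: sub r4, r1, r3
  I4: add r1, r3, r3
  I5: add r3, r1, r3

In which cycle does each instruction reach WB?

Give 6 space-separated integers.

Answer: 5 8 11 12 13 16

Derivation:
I0 add r2 <- r2,r4: IF@1 ID@2 stall=0 (-) EX@3 MEM@4 WB@5
I1 sub r1 <- r5,r2: IF@2 ID@3 stall=2 (RAW on I0.r2 (WB@5)) EX@6 MEM@7 WB@8
I2 add r5 <- r1,r2: IF@3 ID@6 stall=2 (RAW on I1.r1 (WB@8)) EX@9 MEM@10 WB@11
I3 sub r4 <- r1,r3: IF@6 ID@9 stall=0 (-) EX@10 MEM@11 WB@12
I4 add r1 <- r3,r3: IF@9 ID@10 stall=0 (-) EX@11 MEM@12 WB@13
I5 add r3 <- r1,r3: IF@10 ID@11 stall=2 (RAW on I4.r1 (WB@13)) EX@14 MEM@15 WB@16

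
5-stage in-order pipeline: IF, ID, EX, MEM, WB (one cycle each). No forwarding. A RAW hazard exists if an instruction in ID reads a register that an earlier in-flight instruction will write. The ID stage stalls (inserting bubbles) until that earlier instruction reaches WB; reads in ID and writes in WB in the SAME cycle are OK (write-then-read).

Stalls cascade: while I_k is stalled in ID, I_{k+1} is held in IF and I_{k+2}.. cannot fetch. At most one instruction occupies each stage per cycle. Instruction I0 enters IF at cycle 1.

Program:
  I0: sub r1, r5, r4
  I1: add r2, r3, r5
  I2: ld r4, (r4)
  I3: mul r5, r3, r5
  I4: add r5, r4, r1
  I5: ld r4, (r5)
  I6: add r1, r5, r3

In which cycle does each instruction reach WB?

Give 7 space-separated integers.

Answer: 5 6 7 8 10 13 14

Derivation:
I0 sub r1 <- r5,r4: IF@1 ID@2 stall=0 (-) EX@3 MEM@4 WB@5
I1 add r2 <- r3,r5: IF@2 ID@3 stall=0 (-) EX@4 MEM@5 WB@6
I2 ld r4 <- r4: IF@3 ID@4 stall=0 (-) EX@5 MEM@6 WB@7
I3 mul r5 <- r3,r5: IF@4 ID@5 stall=0 (-) EX@6 MEM@7 WB@8
I4 add r5 <- r4,r1: IF@5 ID@6 stall=1 (RAW on I2.r4 (WB@7)) EX@8 MEM@9 WB@10
I5 ld r4 <- r5: IF@6 ID@8 stall=2 (RAW on I4.r5 (WB@10)) EX@11 MEM@12 WB@13
I6 add r1 <- r5,r3: IF@8 ID@11 stall=0 (-) EX@12 MEM@13 WB@14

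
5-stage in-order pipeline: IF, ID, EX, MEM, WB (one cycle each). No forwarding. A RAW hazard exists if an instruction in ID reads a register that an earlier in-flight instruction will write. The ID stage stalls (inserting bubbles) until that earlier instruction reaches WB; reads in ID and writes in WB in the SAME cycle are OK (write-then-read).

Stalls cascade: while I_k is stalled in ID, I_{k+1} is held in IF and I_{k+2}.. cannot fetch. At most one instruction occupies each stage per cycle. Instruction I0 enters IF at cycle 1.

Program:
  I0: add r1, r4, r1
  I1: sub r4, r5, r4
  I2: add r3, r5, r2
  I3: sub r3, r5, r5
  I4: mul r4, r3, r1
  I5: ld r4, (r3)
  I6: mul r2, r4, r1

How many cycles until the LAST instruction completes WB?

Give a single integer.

I0 add r1 <- r4,r1: IF@1 ID@2 stall=0 (-) EX@3 MEM@4 WB@5
I1 sub r4 <- r5,r4: IF@2 ID@3 stall=0 (-) EX@4 MEM@5 WB@6
I2 add r3 <- r5,r2: IF@3 ID@4 stall=0 (-) EX@5 MEM@6 WB@7
I3 sub r3 <- r5,r5: IF@4 ID@5 stall=0 (-) EX@6 MEM@7 WB@8
I4 mul r4 <- r3,r1: IF@5 ID@6 stall=2 (RAW on I3.r3 (WB@8)) EX@9 MEM@10 WB@11
I5 ld r4 <- r3: IF@6 ID@9 stall=0 (-) EX@10 MEM@11 WB@12
I6 mul r2 <- r4,r1: IF@9 ID@10 stall=2 (RAW on I5.r4 (WB@12)) EX@13 MEM@14 WB@15

Answer: 15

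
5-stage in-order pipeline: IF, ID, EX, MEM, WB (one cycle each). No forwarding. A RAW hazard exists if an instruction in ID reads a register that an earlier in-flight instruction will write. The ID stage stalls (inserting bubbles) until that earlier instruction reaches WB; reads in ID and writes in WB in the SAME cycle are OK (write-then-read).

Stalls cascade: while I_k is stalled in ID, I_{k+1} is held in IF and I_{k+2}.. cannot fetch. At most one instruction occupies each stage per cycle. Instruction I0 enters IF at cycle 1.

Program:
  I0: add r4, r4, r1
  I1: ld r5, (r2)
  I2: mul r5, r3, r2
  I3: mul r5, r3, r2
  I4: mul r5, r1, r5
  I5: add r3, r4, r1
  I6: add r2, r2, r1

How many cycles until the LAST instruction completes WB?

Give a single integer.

Answer: 13

Derivation:
I0 add r4 <- r4,r1: IF@1 ID@2 stall=0 (-) EX@3 MEM@4 WB@5
I1 ld r5 <- r2: IF@2 ID@3 stall=0 (-) EX@4 MEM@5 WB@6
I2 mul r5 <- r3,r2: IF@3 ID@4 stall=0 (-) EX@5 MEM@6 WB@7
I3 mul r5 <- r3,r2: IF@4 ID@5 stall=0 (-) EX@6 MEM@7 WB@8
I4 mul r5 <- r1,r5: IF@5 ID@6 stall=2 (RAW on I3.r5 (WB@8)) EX@9 MEM@10 WB@11
I5 add r3 <- r4,r1: IF@6 ID@9 stall=0 (-) EX@10 MEM@11 WB@12
I6 add r2 <- r2,r1: IF@9 ID@10 stall=0 (-) EX@11 MEM@12 WB@13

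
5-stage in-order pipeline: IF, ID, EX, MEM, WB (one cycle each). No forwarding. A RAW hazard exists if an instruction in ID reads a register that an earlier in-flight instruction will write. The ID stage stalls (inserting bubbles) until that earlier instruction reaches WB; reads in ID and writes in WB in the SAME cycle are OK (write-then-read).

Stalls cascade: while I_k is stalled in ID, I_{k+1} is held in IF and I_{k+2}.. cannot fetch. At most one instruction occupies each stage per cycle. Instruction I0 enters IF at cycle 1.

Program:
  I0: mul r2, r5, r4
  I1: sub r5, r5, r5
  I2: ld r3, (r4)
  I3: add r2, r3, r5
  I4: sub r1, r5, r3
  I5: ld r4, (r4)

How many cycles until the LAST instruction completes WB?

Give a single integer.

Answer: 12

Derivation:
I0 mul r2 <- r5,r4: IF@1 ID@2 stall=0 (-) EX@3 MEM@4 WB@5
I1 sub r5 <- r5,r5: IF@2 ID@3 stall=0 (-) EX@4 MEM@5 WB@6
I2 ld r3 <- r4: IF@3 ID@4 stall=0 (-) EX@5 MEM@6 WB@7
I3 add r2 <- r3,r5: IF@4 ID@5 stall=2 (RAW on I2.r3 (WB@7)) EX@8 MEM@9 WB@10
I4 sub r1 <- r5,r3: IF@5 ID@8 stall=0 (-) EX@9 MEM@10 WB@11
I5 ld r4 <- r4: IF@8 ID@9 stall=0 (-) EX@10 MEM@11 WB@12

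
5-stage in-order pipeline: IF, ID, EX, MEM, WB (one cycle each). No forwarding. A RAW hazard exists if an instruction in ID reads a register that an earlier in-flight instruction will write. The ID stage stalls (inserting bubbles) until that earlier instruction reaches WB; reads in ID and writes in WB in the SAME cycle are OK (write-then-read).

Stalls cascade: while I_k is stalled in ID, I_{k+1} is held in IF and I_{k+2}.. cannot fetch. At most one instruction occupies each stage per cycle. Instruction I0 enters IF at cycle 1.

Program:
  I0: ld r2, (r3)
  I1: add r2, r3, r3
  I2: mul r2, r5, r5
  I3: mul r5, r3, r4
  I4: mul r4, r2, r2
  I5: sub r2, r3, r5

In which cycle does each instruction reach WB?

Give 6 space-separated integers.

I0 ld r2 <- r3: IF@1 ID@2 stall=0 (-) EX@3 MEM@4 WB@5
I1 add r2 <- r3,r3: IF@2 ID@3 stall=0 (-) EX@4 MEM@5 WB@6
I2 mul r2 <- r5,r5: IF@3 ID@4 stall=0 (-) EX@5 MEM@6 WB@7
I3 mul r5 <- r3,r4: IF@4 ID@5 stall=0 (-) EX@6 MEM@7 WB@8
I4 mul r4 <- r2,r2: IF@5 ID@6 stall=1 (RAW on I2.r2 (WB@7)) EX@8 MEM@9 WB@10
I5 sub r2 <- r3,r5: IF@6 ID@8 stall=0 (-) EX@9 MEM@10 WB@11

Answer: 5 6 7 8 10 11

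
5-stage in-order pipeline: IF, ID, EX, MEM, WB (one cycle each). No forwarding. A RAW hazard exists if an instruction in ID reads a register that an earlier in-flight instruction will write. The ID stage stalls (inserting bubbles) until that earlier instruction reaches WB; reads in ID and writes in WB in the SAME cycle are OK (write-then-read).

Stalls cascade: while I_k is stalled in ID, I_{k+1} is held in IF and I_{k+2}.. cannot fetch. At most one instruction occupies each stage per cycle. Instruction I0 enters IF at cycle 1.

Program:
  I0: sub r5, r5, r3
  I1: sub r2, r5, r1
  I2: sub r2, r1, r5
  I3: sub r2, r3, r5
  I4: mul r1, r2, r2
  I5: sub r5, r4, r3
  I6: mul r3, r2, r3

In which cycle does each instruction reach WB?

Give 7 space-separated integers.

Answer: 5 8 9 10 13 14 15

Derivation:
I0 sub r5 <- r5,r3: IF@1 ID@2 stall=0 (-) EX@3 MEM@4 WB@5
I1 sub r2 <- r5,r1: IF@2 ID@3 stall=2 (RAW on I0.r5 (WB@5)) EX@6 MEM@7 WB@8
I2 sub r2 <- r1,r5: IF@3 ID@6 stall=0 (-) EX@7 MEM@8 WB@9
I3 sub r2 <- r3,r5: IF@6 ID@7 stall=0 (-) EX@8 MEM@9 WB@10
I4 mul r1 <- r2,r2: IF@7 ID@8 stall=2 (RAW on I3.r2 (WB@10)) EX@11 MEM@12 WB@13
I5 sub r5 <- r4,r3: IF@8 ID@11 stall=0 (-) EX@12 MEM@13 WB@14
I6 mul r3 <- r2,r3: IF@11 ID@12 stall=0 (-) EX@13 MEM@14 WB@15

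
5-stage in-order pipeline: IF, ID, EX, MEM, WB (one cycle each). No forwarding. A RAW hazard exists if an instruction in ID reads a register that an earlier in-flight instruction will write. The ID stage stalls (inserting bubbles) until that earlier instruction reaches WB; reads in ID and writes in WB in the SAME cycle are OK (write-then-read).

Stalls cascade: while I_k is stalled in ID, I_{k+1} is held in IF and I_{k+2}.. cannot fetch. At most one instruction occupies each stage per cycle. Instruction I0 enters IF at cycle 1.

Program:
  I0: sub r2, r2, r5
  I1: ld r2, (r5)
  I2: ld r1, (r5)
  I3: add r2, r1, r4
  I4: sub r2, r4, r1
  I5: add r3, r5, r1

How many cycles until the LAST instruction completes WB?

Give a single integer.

Answer: 12

Derivation:
I0 sub r2 <- r2,r5: IF@1 ID@2 stall=0 (-) EX@3 MEM@4 WB@5
I1 ld r2 <- r5: IF@2 ID@3 stall=0 (-) EX@4 MEM@5 WB@6
I2 ld r1 <- r5: IF@3 ID@4 stall=0 (-) EX@5 MEM@6 WB@7
I3 add r2 <- r1,r4: IF@4 ID@5 stall=2 (RAW on I2.r1 (WB@7)) EX@8 MEM@9 WB@10
I4 sub r2 <- r4,r1: IF@5 ID@8 stall=0 (-) EX@9 MEM@10 WB@11
I5 add r3 <- r5,r1: IF@8 ID@9 stall=0 (-) EX@10 MEM@11 WB@12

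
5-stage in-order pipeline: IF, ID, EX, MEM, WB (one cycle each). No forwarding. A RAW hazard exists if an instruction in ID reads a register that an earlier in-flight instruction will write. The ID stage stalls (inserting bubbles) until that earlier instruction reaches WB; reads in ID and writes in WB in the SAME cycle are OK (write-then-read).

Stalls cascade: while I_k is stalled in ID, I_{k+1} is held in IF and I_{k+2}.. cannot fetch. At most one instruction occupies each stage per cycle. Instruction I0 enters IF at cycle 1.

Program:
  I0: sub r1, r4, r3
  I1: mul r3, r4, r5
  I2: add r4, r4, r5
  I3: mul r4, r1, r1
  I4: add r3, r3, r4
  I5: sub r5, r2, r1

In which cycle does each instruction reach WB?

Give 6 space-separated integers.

I0 sub r1 <- r4,r3: IF@1 ID@2 stall=0 (-) EX@3 MEM@4 WB@5
I1 mul r3 <- r4,r5: IF@2 ID@3 stall=0 (-) EX@4 MEM@5 WB@6
I2 add r4 <- r4,r5: IF@3 ID@4 stall=0 (-) EX@5 MEM@6 WB@7
I3 mul r4 <- r1,r1: IF@4 ID@5 stall=0 (-) EX@6 MEM@7 WB@8
I4 add r3 <- r3,r4: IF@5 ID@6 stall=2 (RAW on I3.r4 (WB@8)) EX@9 MEM@10 WB@11
I5 sub r5 <- r2,r1: IF@6 ID@9 stall=0 (-) EX@10 MEM@11 WB@12

Answer: 5 6 7 8 11 12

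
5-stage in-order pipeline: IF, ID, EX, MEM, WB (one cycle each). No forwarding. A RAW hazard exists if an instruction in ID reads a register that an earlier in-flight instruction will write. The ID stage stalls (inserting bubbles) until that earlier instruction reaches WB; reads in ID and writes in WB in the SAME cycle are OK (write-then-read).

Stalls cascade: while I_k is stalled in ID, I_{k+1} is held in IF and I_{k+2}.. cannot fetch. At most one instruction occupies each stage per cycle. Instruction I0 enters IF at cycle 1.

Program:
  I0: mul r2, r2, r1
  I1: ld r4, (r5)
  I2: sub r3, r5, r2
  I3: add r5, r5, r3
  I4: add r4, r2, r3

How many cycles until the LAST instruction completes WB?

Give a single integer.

Answer: 12

Derivation:
I0 mul r2 <- r2,r1: IF@1 ID@2 stall=0 (-) EX@3 MEM@4 WB@5
I1 ld r4 <- r5: IF@2 ID@3 stall=0 (-) EX@4 MEM@5 WB@6
I2 sub r3 <- r5,r2: IF@3 ID@4 stall=1 (RAW on I0.r2 (WB@5)) EX@6 MEM@7 WB@8
I3 add r5 <- r5,r3: IF@4 ID@6 stall=2 (RAW on I2.r3 (WB@8)) EX@9 MEM@10 WB@11
I4 add r4 <- r2,r3: IF@6 ID@9 stall=0 (-) EX@10 MEM@11 WB@12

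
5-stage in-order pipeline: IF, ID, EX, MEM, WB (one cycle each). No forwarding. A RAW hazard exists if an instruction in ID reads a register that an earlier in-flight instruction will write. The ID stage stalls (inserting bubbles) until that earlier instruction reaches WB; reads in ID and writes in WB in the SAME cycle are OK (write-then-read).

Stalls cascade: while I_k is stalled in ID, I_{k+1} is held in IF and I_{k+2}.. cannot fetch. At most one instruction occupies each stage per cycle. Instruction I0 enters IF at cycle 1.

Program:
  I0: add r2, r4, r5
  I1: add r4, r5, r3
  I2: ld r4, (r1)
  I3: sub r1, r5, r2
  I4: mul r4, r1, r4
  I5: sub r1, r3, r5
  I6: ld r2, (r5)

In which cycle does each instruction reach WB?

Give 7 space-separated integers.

I0 add r2 <- r4,r5: IF@1 ID@2 stall=0 (-) EX@3 MEM@4 WB@5
I1 add r4 <- r5,r3: IF@2 ID@3 stall=0 (-) EX@4 MEM@5 WB@6
I2 ld r4 <- r1: IF@3 ID@4 stall=0 (-) EX@5 MEM@6 WB@7
I3 sub r1 <- r5,r2: IF@4 ID@5 stall=0 (-) EX@6 MEM@7 WB@8
I4 mul r4 <- r1,r4: IF@5 ID@6 stall=2 (RAW on I3.r1 (WB@8)) EX@9 MEM@10 WB@11
I5 sub r1 <- r3,r5: IF@6 ID@9 stall=0 (-) EX@10 MEM@11 WB@12
I6 ld r2 <- r5: IF@9 ID@10 stall=0 (-) EX@11 MEM@12 WB@13

Answer: 5 6 7 8 11 12 13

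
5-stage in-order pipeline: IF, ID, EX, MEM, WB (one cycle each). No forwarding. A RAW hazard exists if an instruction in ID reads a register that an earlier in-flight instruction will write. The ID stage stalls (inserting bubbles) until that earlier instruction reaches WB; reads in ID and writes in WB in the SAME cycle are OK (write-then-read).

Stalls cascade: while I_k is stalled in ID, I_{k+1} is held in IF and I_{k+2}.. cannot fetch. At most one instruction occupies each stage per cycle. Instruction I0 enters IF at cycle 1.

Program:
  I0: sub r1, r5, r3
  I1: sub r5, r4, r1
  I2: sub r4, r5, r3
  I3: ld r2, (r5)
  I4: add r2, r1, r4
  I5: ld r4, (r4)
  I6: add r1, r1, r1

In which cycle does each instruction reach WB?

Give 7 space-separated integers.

Answer: 5 8 11 12 14 15 16

Derivation:
I0 sub r1 <- r5,r3: IF@1 ID@2 stall=0 (-) EX@3 MEM@4 WB@5
I1 sub r5 <- r4,r1: IF@2 ID@3 stall=2 (RAW on I0.r1 (WB@5)) EX@6 MEM@7 WB@8
I2 sub r4 <- r5,r3: IF@3 ID@6 stall=2 (RAW on I1.r5 (WB@8)) EX@9 MEM@10 WB@11
I3 ld r2 <- r5: IF@6 ID@9 stall=0 (-) EX@10 MEM@11 WB@12
I4 add r2 <- r1,r4: IF@9 ID@10 stall=1 (RAW on I2.r4 (WB@11)) EX@12 MEM@13 WB@14
I5 ld r4 <- r4: IF@10 ID@12 stall=0 (-) EX@13 MEM@14 WB@15
I6 add r1 <- r1,r1: IF@12 ID@13 stall=0 (-) EX@14 MEM@15 WB@16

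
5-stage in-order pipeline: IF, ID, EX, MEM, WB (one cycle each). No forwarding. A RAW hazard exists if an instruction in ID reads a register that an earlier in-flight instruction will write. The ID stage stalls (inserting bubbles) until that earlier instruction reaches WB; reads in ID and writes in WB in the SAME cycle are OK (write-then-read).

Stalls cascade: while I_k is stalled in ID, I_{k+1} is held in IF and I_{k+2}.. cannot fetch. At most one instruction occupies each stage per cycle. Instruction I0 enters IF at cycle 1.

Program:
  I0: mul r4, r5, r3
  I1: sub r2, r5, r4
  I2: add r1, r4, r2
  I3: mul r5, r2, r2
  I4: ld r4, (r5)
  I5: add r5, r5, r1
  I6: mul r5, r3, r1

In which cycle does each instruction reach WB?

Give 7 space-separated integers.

I0 mul r4 <- r5,r3: IF@1 ID@2 stall=0 (-) EX@3 MEM@4 WB@5
I1 sub r2 <- r5,r4: IF@2 ID@3 stall=2 (RAW on I0.r4 (WB@5)) EX@6 MEM@7 WB@8
I2 add r1 <- r4,r2: IF@3 ID@6 stall=2 (RAW on I1.r2 (WB@8)) EX@9 MEM@10 WB@11
I3 mul r5 <- r2,r2: IF@6 ID@9 stall=0 (-) EX@10 MEM@11 WB@12
I4 ld r4 <- r5: IF@9 ID@10 stall=2 (RAW on I3.r5 (WB@12)) EX@13 MEM@14 WB@15
I5 add r5 <- r5,r1: IF@10 ID@13 stall=0 (-) EX@14 MEM@15 WB@16
I6 mul r5 <- r3,r1: IF@13 ID@14 stall=0 (-) EX@15 MEM@16 WB@17

Answer: 5 8 11 12 15 16 17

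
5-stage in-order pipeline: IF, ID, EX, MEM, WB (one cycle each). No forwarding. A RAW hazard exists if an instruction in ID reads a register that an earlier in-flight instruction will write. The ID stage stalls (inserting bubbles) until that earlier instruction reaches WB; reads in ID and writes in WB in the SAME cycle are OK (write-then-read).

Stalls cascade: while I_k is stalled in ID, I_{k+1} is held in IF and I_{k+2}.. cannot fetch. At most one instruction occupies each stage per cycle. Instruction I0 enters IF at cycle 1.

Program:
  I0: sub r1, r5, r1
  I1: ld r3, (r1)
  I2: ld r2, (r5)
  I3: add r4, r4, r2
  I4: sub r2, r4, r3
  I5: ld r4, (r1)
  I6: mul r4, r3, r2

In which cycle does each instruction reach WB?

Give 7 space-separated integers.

Answer: 5 8 9 12 15 16 18

Derivation:
I0 sub r1 <- r5,r1: IF@1 ID@2 stall=0 (-) EX@3 MEM@4 WB@5
I1 ld r3 <- r1: IF@2 ID@3 stall=2 (RAW on I0.r1 (WB@5)) EX@6 MEM@7 WB@8
I2 ld r2 <- r5: IF@3 ID@6 stall=0 (-) EX@7 MEM@8 WB@9
I3 add r4 <- r4,r2: IF@6 ID@7 stall=2 (RAW on I2.r2 (WB@9)) EX@10 MEM@11 WB@12
I4 sub r2 <- r4,r3: IF@7 ID@10 stall=2 (RAW on I3.r4 (WB@12)) EX@13 MEM@14 WB@15
I5 ld r4 <- r1: IF@10 ID@13 stall=0 (-) EX@14 MEM@15 WB@16
I6 mul r4 <- r3,r2: IF@13 ID@14 stall=1 (RAW on I4.r2 (WB@15)) EX@16 MEM@17 WB@18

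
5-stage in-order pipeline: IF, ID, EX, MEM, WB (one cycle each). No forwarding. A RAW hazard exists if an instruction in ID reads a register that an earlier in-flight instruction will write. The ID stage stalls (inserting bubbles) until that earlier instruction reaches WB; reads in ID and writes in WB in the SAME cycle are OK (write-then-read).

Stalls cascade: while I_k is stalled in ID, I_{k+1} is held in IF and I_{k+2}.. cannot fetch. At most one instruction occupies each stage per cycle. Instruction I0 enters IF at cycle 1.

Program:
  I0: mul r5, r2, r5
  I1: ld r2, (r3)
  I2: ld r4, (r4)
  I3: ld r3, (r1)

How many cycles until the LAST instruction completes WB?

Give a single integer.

I0 mul r5 <- r2,r5: IF@1 ID@2 stall=0 (-) EX@3 MEM@4 WB@5
I1 ld r2 <- r3: IF@2 ID@3 stall=0 (-) EX@4 MEM@5 WB@6
I2 ld r4 <- r4: IF@3 ID@4 stall=0 (-) EX@5 MEM@6 WB@7
I3 ld r3 <- r1: IF@4 ID@5 stall=0 (-) EX@6 MEM@7 WB@8

Answer: 8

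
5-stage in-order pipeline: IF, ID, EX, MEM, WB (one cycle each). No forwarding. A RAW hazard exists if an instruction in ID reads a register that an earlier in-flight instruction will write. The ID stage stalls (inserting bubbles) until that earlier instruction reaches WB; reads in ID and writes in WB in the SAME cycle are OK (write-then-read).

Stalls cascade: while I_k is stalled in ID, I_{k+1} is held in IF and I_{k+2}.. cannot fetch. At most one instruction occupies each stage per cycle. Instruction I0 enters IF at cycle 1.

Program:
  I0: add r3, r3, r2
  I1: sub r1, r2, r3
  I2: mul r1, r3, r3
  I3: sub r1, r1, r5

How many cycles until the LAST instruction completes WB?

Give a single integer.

Answer: 12

Derivation:
I0 add r3 <- r3,r2: IF@1 ID@2 stall=0 (-) EX@3 MEM@4 WB@5
I1 sub r1 <- r2,r3: IF@2 ID@3 stall=2 (RAW on I0.r3 (WB@5)) EX@6 MEM@7 WB@8
I2 mul r1 <- r3,r3: IF@3 ID@6 stall=0 (-) EX@7 MEM@8 WB@9
I3 sub r1 <- r1,r5: IF@6 ID@7 stall=2 (RAW on I2.r1 (WB@9)) EX@10 MEM@11 WB@12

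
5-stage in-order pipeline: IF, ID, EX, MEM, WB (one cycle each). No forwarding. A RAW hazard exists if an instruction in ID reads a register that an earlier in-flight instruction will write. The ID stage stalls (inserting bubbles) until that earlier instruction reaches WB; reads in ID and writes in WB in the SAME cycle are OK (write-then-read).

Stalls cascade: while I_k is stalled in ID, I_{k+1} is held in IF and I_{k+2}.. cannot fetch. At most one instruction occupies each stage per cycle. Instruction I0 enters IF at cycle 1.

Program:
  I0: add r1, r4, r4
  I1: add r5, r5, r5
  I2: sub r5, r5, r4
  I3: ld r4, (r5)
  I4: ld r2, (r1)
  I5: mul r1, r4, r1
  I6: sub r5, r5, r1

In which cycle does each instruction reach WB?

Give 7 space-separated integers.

Answer: 5 6 9 12 13 15 18

Derivation:
I0 add r1 <- r4,r4: IF@1 ID@2 stall=0 (-) EX@3 MEM@4 WB@5
I1 add r5 <- r5,r5: IF@2 ID@3 stall=0 (-) EX@4 MEM@5 WB@6
I2 sub r5 <- r5,r4: IF@3 ID@4 stall=2 (RAW on I1.r5 (WB@6)) EX@7 MEM@8 WB@9
I3 ld r4 <- r5: IF@4 ID@7 stall=2 (RAW on I2.r5 (WB@9)) EX@10 MEM@11 WB@12
I4 ld r2 <- r1: IF@7 ID@10 stall=0 (-) EX@11 MEM@12 WB@13
I5 mul r1 <- r4,r1: IF@10 ID@11 stall=1 (RAW on I3.r4 (WB@12)) EX@13 MEM@14 WB@15
I6 sub r5 <- r5,r1: IF@11 ID@13 stall=2 (RAW on I5.r1 (WB@15)) EX@16 MEM@17 WB@18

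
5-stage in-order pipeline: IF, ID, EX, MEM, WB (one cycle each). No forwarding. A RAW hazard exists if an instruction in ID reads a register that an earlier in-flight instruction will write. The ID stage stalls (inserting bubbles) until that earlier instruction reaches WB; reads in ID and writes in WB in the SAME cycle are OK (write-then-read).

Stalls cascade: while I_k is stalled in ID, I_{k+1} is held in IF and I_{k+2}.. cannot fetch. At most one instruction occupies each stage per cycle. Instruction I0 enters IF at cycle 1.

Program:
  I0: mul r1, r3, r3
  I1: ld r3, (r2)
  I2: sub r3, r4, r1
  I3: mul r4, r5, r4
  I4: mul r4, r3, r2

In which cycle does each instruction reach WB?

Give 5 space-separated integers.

I0 mul r1 <- r3,r3: IF@1 ID@2 stall=0 (-) EX@3 MEM@4 WB@5
I1 ld r3 <- r2: IF@2 ID@3 stall=0 (-) EX@4 MEM@5 WB@6
I2 sub r3 <- r4,r1: IF@3 ID@4 stall=1 (RAW on I0.r1 (WB@5)) EX@6 MEM@7 WB@8
I3 mul r4 <- r5,r4: IF@4 ID@6 stall=0 (-) EX@7 MEM@8 WB@9
I4 mul r4 <- r3,r2: IF@6 ID@7 stall=1 (RAW on I2.r3 (WB@8)) EX@9 MEM@10 WB@11

Answer: 5 6 8 9 11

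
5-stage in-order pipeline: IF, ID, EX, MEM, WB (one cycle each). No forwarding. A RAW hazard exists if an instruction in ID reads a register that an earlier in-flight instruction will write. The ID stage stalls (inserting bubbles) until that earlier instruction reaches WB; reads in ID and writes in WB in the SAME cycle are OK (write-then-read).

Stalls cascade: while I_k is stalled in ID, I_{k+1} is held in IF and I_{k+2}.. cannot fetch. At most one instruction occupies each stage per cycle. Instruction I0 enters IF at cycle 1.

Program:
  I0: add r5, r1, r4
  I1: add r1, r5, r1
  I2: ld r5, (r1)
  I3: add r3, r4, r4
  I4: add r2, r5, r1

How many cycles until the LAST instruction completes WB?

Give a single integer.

I0 add r5 <- r1,r4: IF@1 ID@2 stall=0 (-) EX@3 MEM@4 WB@5
I1 add r1 <- r5,r1: IF@2 ID@3 stall=2 (RAW on I0.r5 (WB@5)) EX@6 MEM@7 WB@8
I2 ld r5 <- r1: IF@3 ID@6 stall=2 (RAW on I1.r1 (WB@8)) EX@9 MEM@10 WB@11
I3 add r3 <- r4,r4: IF@6 ID@9 stall=0 (-) EX@10 MEM@11 WB@12
I4 add r2 <- r5,r1: IF@9 ID@10 stall=1 (RAW on I2.r5 (WB@11)) EX@12 MEM@13 WB@14

Answer: 14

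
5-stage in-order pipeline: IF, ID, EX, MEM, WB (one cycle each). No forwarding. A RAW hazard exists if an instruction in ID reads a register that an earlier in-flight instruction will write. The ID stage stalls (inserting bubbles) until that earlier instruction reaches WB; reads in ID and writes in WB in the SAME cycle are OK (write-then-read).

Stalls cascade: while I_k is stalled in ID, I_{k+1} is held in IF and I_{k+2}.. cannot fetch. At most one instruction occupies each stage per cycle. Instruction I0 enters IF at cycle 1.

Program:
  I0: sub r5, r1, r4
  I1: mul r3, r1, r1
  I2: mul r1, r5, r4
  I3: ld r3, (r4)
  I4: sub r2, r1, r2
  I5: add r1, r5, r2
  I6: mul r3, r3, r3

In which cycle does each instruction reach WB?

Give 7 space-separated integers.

Answer: 5 6 8 9 11 14 15

Derivation:
I0 sub r5 <- r1,r4: IF@1 ID@2 stall=0 (-) EX@3 MEM@4 WB@5
I1 mul r3 <- r1,r1: IF@2 ID@3 stall=0 (-) EX@4 MEM@5 WB@6
I2 mul r1 <- r5,r4: IF@3 ID@4 stall=1 (RAW on I0.r5 (WB@5)) EX@6 MEM@7 WB@8
I3 ld r3 <- r4: IF@4 ID@6 stall=0 (-) EX@7 MEM@8 WB@9
I4 sub r2 <- r1,r2: IF@6 ID@7 stall=1 (RAW on I2.r1 (WB@8)) EX@9 MEM@10 WB@11
I5 add r1 <- r5,r2: IF@7 ID@9 stall=2 (RAW on I4.r2 (WB@11)) EX@12 MEM@13 WB@14
I6 mul r3 <- r3,r3: IF@9 ID@12 stall=0 (-) EX@13 MEM@14 WB@15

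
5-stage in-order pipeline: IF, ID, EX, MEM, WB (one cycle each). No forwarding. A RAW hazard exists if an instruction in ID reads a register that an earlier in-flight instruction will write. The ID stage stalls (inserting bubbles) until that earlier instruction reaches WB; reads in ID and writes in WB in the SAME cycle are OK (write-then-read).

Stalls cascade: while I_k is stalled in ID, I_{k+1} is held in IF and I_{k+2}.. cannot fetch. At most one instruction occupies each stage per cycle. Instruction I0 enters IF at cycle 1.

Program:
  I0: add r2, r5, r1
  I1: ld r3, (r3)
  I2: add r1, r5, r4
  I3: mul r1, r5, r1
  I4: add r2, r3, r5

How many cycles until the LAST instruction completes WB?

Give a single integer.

Answer: 11

Derivation:
I0 add r2 <- r5,r1: IF@1 ID@2 stall=0 (-) EX@3 MEM@4 WB@5
I1 ld r3 <- r3: IF@2 ID@3 stall=0 (-) EX@4 MEM@5 WB@6
I2 add r1 <- r5,r4: IF@3 ID@4 stall=0 (-) EX@5 MEM@6 WB@7
I3 mul r1 <- r5,r1: IF@4 ID@5 stall=2 (RAW on I2.r1 (WB@7)) EX@8 MEM@9 WB@10
I4 add r2 <- r3,r5: IF@5 ID@8 stall=0 (-) EX@9 MEM@10 WB@11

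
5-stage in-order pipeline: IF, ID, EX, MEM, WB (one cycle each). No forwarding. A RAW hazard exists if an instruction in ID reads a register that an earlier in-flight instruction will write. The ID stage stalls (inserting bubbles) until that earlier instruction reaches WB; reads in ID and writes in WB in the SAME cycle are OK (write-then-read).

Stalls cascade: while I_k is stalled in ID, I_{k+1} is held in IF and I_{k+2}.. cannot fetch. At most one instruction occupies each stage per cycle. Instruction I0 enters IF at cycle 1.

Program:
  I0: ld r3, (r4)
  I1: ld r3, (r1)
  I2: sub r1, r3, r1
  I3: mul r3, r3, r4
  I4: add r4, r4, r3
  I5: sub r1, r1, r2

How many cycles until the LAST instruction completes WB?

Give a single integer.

I0 ld r3 <- r4: IF@1 ID@2 stall=0 (-) EX@3 MEM@4 WB@5
I1 ld r3 <- r1: IF@2 ID@3 stall=0 (-) EX@4 MEM@5 WB@6
I2 sub r1 <- r3,r1: IF@3 ID@4 stall=2 (RAW on I1.r3 (WB@6)) EX@7 MEM@8 WB@9
I3 mul r3 <- r3,r4: IF@4 ID@7 stall=0 (-) EX@8 MEM@9 WB@10
I4 add r4 <- r4,r3: IF@7 ID@8 stall=2 (RAW on I3.r3 (WB@10)) EX@11 MEM@12 WB@13
I5 sub r1 <- r1,r2: IF@8 ID@11 stall=0 (-) EX@12 MEM@13 WB@14

Answer: 14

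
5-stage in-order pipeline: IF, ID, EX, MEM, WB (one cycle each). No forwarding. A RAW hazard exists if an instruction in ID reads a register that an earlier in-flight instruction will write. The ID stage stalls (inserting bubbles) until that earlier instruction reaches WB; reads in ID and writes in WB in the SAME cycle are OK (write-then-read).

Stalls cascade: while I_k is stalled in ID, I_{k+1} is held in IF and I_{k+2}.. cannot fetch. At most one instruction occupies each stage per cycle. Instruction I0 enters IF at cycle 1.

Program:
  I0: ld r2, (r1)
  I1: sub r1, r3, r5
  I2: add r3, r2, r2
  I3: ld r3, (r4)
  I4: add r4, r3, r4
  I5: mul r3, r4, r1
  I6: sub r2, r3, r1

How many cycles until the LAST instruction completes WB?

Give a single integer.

I0 ld r2 <- r1: IF@1 ID@2 stall=0 (-) EX@3 MEM@4 WB@5
I1 sub r1 <- r3,r5: IF@2 ID@3 stall=0 (-) EX@4 MEM@5 WB@6
I2 add r3 <- r2,r2: IF@3 ID@4 stall=1 (RAW on I0.r2 (WB@5)) EX@6 MEM@7 WB@8
I3 ld r3 <- r4: IF@4 ID@6 stall=0 (-) EX@7 MEM@8 WB@9
I4 add r4 <- r3,r4: IF@6 ID@7 stall=2 (RAW on I3.r3 (WB@9)) EX@10 MEM@11 WB@12
I5 mul r3 <- r4,r1: IF@7 ID@10 stall=2 (RAW on I4.r4 (WB@12)) EX@13 MEM@14 WB@15
I6 sub r2 <- r3,r1: IF@10 ID@13 stall=2 (RAW on I5.r3 (WB@15)) EX@16 MEM@17 WB@18

Answer: 18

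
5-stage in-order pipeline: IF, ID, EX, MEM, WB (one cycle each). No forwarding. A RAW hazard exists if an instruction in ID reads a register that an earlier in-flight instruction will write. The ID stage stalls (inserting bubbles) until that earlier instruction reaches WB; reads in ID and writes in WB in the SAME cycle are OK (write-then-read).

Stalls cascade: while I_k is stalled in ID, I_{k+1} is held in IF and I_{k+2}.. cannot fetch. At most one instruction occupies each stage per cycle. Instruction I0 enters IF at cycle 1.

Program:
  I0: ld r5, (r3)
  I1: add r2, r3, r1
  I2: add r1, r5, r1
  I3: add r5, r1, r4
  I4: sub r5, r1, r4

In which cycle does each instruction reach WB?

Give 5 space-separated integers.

I0 ld r5 <- r3: IF@1 ID@2 stall=0 (-) EX@3 MEM@4 WB@5
I1 add r2 <- r3,r1: IF@2 ID@3 stall=0 (-) EX@4 MEM@5 WB@6
I2 add r1 <- r5,r1: IF@3 ID@4 stall=1 (RAW on I0.r5 (WB@5)) EX@6 MEM@7 WB@8
I3 add r5 <- r1,r4: IF@4 ID@6 stall=2 (RAW on I2.r1 (WB@8)) EX@9 MEM@10 WB@11
I4 sub r5 <- r1,r4: IF@6 ID@9 stall=0 (-) EX@10 MEM@11 WB@12

Answer: 5 6 8 11 12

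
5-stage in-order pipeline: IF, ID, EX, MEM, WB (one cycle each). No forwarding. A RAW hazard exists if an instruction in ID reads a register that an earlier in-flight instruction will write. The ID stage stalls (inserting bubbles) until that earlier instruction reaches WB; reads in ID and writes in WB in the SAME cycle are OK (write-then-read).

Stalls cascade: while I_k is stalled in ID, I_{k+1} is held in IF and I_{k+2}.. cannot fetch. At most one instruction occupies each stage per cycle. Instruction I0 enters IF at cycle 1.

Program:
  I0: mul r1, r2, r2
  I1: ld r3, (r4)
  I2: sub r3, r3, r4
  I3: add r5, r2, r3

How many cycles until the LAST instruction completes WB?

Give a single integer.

I0 mul r1 <- r2,r2: IF@1 ID@2 stall=0 (-) EX@3 MEM@4 WB@5
I1 ld r3 <- r4: IF@2 ID@3 stall=0 (-) EX@4 MEM@5 WB@6
I2 sub r3 <- r3,r4: IF@3 ID@4 stall=2 (RAW on I1.r3 (WB@6)) EX@7 MEM@8 WB@9
I3 add r5 <- r2,r3: IF@4 ID@7 stall=2 (RAW on I2.r3 (WB@9)) EX@10 MEM@11 WB@12

Answer: 12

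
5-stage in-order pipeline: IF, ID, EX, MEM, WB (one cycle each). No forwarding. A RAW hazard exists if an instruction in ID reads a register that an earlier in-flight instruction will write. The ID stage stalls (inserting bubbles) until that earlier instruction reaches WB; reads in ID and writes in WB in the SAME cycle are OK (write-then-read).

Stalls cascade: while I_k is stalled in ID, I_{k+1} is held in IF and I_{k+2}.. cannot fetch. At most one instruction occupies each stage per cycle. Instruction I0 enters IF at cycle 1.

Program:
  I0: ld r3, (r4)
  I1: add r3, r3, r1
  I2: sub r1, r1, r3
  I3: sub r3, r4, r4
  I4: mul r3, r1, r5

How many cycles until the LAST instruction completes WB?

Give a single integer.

Answer: 14

Derivation:
I0 ld r3 <- r4: IF@1 ID@2 stall=0 (-) EX@3 MEM@4 WB@5
I1 add r3 <- r3,r1: IF@2 ID@3 stall=2 (RAW on I0.r3 (WB@5)) EX@6 MEM@7 WB@8
I2 sub r1 <- r1,r3: IF@3 ID@6 stall=2 (RAW on I1.r3 (WB@8)) EX@9 MEM@10 WB@11
I3 sub r3 <- r4,r4: IF@6 ID@9 stall=0 (-) EX@10 MEM@11 WB@12
I4 mul r3 <- r1,r5: IF@9 ID@10 stall=1 (RAW on I2.r1 (WB@11)) EX@12 MEM@13 WB@14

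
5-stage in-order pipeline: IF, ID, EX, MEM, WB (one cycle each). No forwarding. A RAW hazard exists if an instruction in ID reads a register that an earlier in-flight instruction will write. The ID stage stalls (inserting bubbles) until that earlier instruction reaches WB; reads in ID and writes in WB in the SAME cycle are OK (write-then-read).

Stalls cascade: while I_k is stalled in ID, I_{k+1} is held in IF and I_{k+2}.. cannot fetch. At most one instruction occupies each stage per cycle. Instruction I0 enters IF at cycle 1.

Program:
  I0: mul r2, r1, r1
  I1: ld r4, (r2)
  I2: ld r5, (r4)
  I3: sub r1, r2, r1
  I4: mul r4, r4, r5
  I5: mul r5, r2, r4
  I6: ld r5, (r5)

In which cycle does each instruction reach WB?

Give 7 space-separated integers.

Answer: 5 8 11 12 14 17 20

Derivation:
I0 mul r2 <- r1,r1: IF@1 ID@2 stall=0 (-) EX@3 MEM@4 WB@5
I1 ld r4 <- r2: IF@2 ID@3 stall=2 (RAW on I0.r2 (WB@5)) EX@6 MEM@7 WB@8
I2 ld r5 <- r4: IF@3 ID@6 stall=2 (RAW on I1.r4 (WB@8)) EX@9 MEM@10 WB@11
I3 sub r1 <- r2,r1: IF@6 ID@9 stall=0 (-) EX@10 MEM@11 WB@12
I4 mul r4 <- r4,r5: IF@9 ID@10 stall=1 (RAW on I2.r5 (WB@11)) EX@12 MEM@13 WB@14
I5 mul r5 <- r2,r4: IF@10 ID@12 stall=2 (RAW on I4.r4 (WB@14)) EX@15 MEM@16 WB@17
I6 ld r5 <- r5: IF@12 ID@15 stall=2 (RAW on I5.r5 (WB@17)) EX@18 MEM@19 WB@20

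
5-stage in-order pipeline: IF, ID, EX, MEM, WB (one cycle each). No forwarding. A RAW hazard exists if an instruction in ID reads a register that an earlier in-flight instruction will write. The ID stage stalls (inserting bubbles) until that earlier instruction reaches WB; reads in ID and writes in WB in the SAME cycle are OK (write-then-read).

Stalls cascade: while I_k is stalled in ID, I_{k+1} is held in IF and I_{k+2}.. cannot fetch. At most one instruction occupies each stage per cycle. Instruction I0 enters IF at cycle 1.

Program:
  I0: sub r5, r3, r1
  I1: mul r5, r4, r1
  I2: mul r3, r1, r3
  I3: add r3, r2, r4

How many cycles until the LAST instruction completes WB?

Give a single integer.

Answer: 8

Derivation:
I0 sub r5 <- r3,r1: IF@1 ID@2 stall=0 (-) EX@3 MEM@4 WB@5
I1 mul r5 <- r4,r1: IF@2 ID@3 stall=0 (-) EX@4 MEM@5 WB@6
I2 mul r3 <- r1,r3: IF@3 ID@4 stall=0 (-) EX@5 MEM@6 WB@7
I3 add r3 <- r2,r4: IF@4 ID@5 stall=0 (-) EX@6 MEM@7 WB@8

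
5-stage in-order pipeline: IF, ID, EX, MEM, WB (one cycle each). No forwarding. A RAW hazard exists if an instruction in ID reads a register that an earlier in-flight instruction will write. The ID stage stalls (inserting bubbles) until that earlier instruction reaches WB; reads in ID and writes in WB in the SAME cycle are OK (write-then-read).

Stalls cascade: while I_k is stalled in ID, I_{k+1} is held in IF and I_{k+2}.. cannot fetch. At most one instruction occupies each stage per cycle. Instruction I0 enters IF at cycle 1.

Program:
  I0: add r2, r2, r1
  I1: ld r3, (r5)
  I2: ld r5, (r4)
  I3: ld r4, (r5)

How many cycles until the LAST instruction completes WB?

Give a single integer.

I0 add r2 <- r2,r1: IF@1 ID@2 stall=0 (-) EX@3 MEM@4 WB@5
I1 ld r3 <- r5: IF@2 ID@3 stall=0 (-) EX@4 MEM@5 WB@6
I2 ld r5 <- r4: IF@3 ID@4 stall=0 (-) EX@5 MEM@6 WB@7
I3 ld r4 <- r5: IF@4 ID@5 stall=2 (RAW on I2.r5 (WB@7)) EX@8 MEM@9 WB@10

Answer: 10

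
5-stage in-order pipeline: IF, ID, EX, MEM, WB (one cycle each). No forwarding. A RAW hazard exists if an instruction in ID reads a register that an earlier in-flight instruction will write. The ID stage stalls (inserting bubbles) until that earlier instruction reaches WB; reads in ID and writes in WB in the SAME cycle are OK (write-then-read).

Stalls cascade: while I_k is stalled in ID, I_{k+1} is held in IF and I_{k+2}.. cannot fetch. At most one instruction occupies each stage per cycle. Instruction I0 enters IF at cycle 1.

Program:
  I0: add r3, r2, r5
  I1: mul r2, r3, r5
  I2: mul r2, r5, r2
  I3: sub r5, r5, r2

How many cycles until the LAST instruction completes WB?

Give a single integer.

I0 add r3 <- r2,r5: IF@1 ID@2 stall=0 (-) EX@3 MEM@4 WB@5
I1 mul r2 <- r3,r5: IF@2 ID@3 stall=2 (RAW on I0.r3 (WB@5)) EX@6 MEM@7 WB@8
I2 mul r2 <- r5,r2: IF@3 ID@6 stall=2 (RAW on I1.r2 (WB@8)) EX@9 MEM@10 WB@11
I3 sub r5 <- r5,r2: IF@6 ID@9 stall=2 (RAW on I2.r2 (WB@11)) EX@12 MEM@13 WB@14

Answer: 14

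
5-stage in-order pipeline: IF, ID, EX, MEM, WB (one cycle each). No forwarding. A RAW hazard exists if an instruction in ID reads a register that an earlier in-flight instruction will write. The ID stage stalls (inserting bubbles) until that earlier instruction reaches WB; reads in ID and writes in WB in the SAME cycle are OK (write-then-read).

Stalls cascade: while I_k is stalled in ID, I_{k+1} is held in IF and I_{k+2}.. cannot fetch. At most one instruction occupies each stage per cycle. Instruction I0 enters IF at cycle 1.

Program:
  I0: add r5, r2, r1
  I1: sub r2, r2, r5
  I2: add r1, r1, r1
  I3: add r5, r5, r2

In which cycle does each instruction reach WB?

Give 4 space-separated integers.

I0 add r5 <- r2,r1: IF@1 ID@2 stall=0 (-) EX@3 MEM@4 WB@5
I1 sub r2 <- r2,r5: IF@2 ID@3 stall=2 (RAW on I0.r5 (WB@5)) EX@6 MEM@7 WB@8
I2 add r1 <- r1,r1: IF@3 ID@6 stall=0 (-) EX@7 MEM@8 WB@9
I3 add r5 <- r5,r2: IF@6 ID@7 stall=1 (RAW on I1.r2 (WB@8)) EX@9 MEM@10 WB@11

Answer: 5 8 9 11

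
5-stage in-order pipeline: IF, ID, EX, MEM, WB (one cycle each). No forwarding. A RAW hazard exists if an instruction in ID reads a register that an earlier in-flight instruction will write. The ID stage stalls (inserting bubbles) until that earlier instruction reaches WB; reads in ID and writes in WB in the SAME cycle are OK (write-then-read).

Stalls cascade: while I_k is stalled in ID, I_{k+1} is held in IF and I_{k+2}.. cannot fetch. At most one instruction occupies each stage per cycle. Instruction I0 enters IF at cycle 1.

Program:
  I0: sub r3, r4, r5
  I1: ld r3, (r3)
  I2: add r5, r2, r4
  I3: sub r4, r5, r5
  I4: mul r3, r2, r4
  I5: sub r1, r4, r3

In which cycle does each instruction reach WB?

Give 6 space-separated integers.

Answer: 5 8 9 12 15 18

Derivation:
I0 sub r3 <- r4,r5: IF@1 ID@2 stall=0 (-) EX@3 MEM@4 WB@5
I1 ld r3 <- r3: IF@2 ID@3 stall=2 (RAW on I0.r3 (WB@5)) EX@6 MEM@7 WB@8
I2 add r5 <- r2,r4: IF@3 ID@6 stall=0 (-) EX@7 MEM@8 WB@9
I3 sub r4 <- r5,r5: IF@6 ID@7 stall=2 (RAW on I2.r5 (WB@9)) EX@10 MEM@11 WB@12
I4 mul r3 <- r2,r4: IF@7 ID@10 stall=2 (RAW on I3.r4 (WB@12)) EX@13 MEM@14 WB@15
I5 sub r1 <- r4,r3: IF@10 ID@13 stall=2 (RAW on I4.r3 (WB@15)) EX@16 MEM@17 WB@18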